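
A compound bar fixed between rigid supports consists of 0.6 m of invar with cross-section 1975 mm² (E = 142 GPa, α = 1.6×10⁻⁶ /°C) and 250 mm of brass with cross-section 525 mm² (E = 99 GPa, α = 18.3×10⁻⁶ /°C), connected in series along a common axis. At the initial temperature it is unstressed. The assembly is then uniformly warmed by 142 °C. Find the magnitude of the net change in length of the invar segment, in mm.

If the supports were absent, the total length change would be Σ αᵢΔT Lᵢ = 1.6×10⁻⁶×142×600 + 18.3×10⁻⁶×142×250 = 0.786 mm.
The rigid supports impose zero overall length change; the single axial force P common to all segments must satisfy P Σ Lᵢ/(AᵢEᵢ) = δ_free.
Σ Lᵢ/(AᵢEᵢ) = 600/(1975×142×10³) + 250/(525×99×10³) = 6.949×10⁻⁶ mm/N.
Hence P = δ_free / Σ(L/AE) = 0.786/6.949×10⁻⁶ = 113.1 kN (compressive).
For the invar segment, free thermal change = 1.6×10⁻⁶×142×600 = 0.1363 mm and elastic change from P = 113100×600/(1975×142×10³) = 0.242 mm; these oppose, so the net change is 0.106 mm (segment shortens).

|ΔL| ≈ 0.106 mm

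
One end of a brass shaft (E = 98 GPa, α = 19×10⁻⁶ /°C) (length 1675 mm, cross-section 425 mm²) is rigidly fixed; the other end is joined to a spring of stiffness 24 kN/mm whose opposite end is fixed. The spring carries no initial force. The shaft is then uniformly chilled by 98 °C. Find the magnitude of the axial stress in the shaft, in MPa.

The unrestrained thermal change is αΔT L = 19×10⁻⁶ × 98 × 1675 = 3.119 mm.
Let P be the tensile force in the spring. The shaft extends elastically by PL/(AE) and the spring stretches by P/k; together these equal δ_free.
P [ L/(AE) + 1/k ] = δ_free → P [ 1675/(425×98×10³) + 1/(24×10³) ] = 3.119.
P = 3.119 / 8.188×10⁻⁵ = 38090 N.
σ = P/A = 38090/425 = 89.62 MPa.

σ ≈ 89.6 MPa (tensile)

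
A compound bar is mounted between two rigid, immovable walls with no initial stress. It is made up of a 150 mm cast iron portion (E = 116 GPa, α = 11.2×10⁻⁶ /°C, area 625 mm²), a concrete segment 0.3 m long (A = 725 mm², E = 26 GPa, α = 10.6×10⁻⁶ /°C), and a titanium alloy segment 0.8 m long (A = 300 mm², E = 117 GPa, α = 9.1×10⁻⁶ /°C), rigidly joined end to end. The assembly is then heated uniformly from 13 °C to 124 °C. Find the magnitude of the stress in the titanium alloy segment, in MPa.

Free thermal expansion of the whole bar: Σ αᵢΔT Lᵢ = 11.2×10⁻⁶×111×150 + 10.6×10⁻⁶×111×300 + 9.1×10⁻⁶×111×800 = 1.348 mm.
Since the ends are fixed, an axial force P builds up, equal in every segment, with P · Σ Lᵢ/(AᵢEᵢ) = δ_free.
The series flexibility is Σ Lᵢ/(AᵢEᵢ) = 150/(625×116×10³) + 300/(725×26×10³) + 800/(300×117×10³) = 4.078×10⁻⁵ mm/N.
P = 1.348 / 4.078×10⁻⁵ = 33050 N = 33.05 kN, compressive.
σ_{titanium alloy} = P / A = 33050 / 300 = 110.2 MPa.

σ ≈ 110 MPa (compressive)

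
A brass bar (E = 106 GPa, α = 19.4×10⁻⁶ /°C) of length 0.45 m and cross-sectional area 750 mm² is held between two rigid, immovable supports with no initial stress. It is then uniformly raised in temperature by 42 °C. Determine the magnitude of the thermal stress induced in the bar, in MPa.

Because both ends are immovable the net strain is zero, and the suppressed thermal strain is αΔT = 19.4×10⁻⁶ × 42 = 814.8×10⁻⁶.
σ = EαΔT = 106×10³ × 19.4×10⁻⁶ × 42 = 86.37 MPa (compressive; the bar is trying to expand).

σ ≈ 86.4 MPa (compressive)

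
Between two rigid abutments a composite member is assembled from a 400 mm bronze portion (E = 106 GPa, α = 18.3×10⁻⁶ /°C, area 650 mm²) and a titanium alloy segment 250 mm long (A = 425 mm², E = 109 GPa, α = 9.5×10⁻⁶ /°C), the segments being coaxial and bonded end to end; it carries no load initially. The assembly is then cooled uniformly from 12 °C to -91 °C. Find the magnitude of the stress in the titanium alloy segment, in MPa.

Free thermal contraction of the whole bar: Σ αᵢΔT Lᵢ = 18.3×10⁻⁶×103×400 + 9.5×10⁻⁶×103×250 = 0.9986 mm.
Since the ends are fixed, an axial force P builds up, equal in every segment, with P · Σ Lᵢ/(AᵢEᵢ) = δ_free.
The series flexibility is Σ Lᵢ/(AᵢEᵢ) = 400/(650×106×10³) + 250/(425×109×10³) = 1.12×10⁻⁵ mm/N.
So P = 0.9986 / 1.12×10⁻⁵ = 89.14 kN, tensile.
σ_{titanium alloy} = P / A = 89140 / 425 = 209.7 MPa.

σ ≈ 210 MPa (tensile)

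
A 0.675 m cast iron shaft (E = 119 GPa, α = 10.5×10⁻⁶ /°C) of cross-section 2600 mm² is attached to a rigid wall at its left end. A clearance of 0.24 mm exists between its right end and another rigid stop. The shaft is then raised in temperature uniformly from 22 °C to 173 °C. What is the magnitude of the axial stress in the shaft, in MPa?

σ ≈ 146 MPa (compressive)

If the wall were absent the shaft would grow by αΔT L = 10.5×10⁻⁶ × 151 × 675 = 1.07 mm.
This exceeds the 0.24 mm gap, so the wall pushes back. The portion of expansion that must be recovered elastically is δ_free − gap = 1.07 − 0.24 = 0.8302 mm.
Compatibility: PL/(AE) = 0.8302 mm, so σ = P/A = E × (0.8302/675) = 146.4 MPa.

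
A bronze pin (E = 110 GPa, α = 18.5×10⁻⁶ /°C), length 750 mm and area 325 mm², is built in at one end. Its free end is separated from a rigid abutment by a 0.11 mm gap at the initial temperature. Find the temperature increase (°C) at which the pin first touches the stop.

The gap closes when αΔT L = 0.11 mm, since the pin is still unstressed at that instant.
ΔT = 0.11 / (18.5×10⁻⁶ × 750) = 7.928 °C.

ΔT ≈ 7.93 °C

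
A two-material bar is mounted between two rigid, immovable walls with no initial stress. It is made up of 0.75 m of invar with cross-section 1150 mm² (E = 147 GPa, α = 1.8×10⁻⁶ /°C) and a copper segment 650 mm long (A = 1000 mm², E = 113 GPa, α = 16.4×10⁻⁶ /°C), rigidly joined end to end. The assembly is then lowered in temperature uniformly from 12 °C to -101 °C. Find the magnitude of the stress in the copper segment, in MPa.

With the walls removed the bar would change length by δ_free = Σ αᵢΔT Lᵢ = 1.8×10⁻⁶×113×750 + 16.4×10⁻⁶×113×650 = 1.357 mm.
The rigid supports impose zero overall length change; the single axial force P common to all segments must satisfy P Σ Lᵢ/(AᵢEᵢ) = δ_free.
Σ Lᵢ/(AᵢEᵢ) = 750/(1150×147×10³) + 650/(1000×113×10³) = 1.019×10⁻⁵ mm/N.
P = 1.357 / 1.019×10⁻⁵ = 133200 N = 133.2 kN, tensile.
σ_{copper} = P / A = 133200 / 1000 = 133.2 MPa.

σ ≈ 133 MPa (tensile)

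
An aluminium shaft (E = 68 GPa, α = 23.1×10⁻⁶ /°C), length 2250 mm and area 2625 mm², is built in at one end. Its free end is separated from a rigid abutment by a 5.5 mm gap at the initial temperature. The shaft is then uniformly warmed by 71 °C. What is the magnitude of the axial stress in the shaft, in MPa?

Free thermal elongation = αΔT L = 23.1×10⁻⁶ × 71 × 2250 = 3.69 mm.
This is smaller than the 5.5 mm clearance, so the shaft expands freely without reaching the stop — the stress is zero.

σ ≈ 0 MPa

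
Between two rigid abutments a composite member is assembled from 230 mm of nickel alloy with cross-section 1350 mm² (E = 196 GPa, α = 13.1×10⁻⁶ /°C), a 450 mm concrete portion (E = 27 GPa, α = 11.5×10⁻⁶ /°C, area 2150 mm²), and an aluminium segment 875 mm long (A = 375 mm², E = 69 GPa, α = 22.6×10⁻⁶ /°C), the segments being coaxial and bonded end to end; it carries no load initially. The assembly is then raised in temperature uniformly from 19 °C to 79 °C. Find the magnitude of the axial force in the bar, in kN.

Free thermal expansion of the whole bar: Σ αᵢΔT Lᵢ = 13.1×10⁻⁶×60×230 + 11.5×10⁻⁶×60×450 + 22.6×10⁻⁶×60×875 = 1.678 mm.
Since the ends are fixed, an axial force P builds up, equal in every segment, with P · Σ Lᵢ/(AᵢEᵢ) = δ_free.
The series flexibility is Σ Lᵢ/(AᵢEᵢ) = 230/(1350×196×10³) + 450/(2150×27×10³) + 875/(375×69×10³) = 4.244×10⁻⁵ mm/N.
P = 1.678 / 4.244×10⁻⁵ = 39540 N = 39.54 kN, compressive.

P ≈ 39.5 kN (compressive)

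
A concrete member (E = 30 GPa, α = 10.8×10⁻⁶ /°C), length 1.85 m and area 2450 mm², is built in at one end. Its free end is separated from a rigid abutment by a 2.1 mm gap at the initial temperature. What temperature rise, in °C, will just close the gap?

ΔT ≈ 105 °C

The gap closes when αΔT L = 2.1 mm, since the member is still unstressed at that instant.
ΔT = 2.1 / (10.8×10⁻⁶ × 1850) = 105.1 °C.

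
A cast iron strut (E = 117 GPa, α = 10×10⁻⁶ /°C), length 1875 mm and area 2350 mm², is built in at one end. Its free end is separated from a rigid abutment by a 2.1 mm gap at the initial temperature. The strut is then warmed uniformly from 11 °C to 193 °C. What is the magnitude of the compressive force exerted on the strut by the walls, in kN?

P ≈ 192 kN

If the wall were absent the strut would grow by αΔT L = 10×10⁻⁶ × 182 × 1875 = 3.412 mm.
After closing the 2.1 mm clearance, 3.412 − 2.1 = 1.312 mm of expansion remains to be suppressed by the wall.
So σ = E(δ_free − g)/L = 117×10³ × 1.312/1875 = 81.9 MPa.
Force on the wall = σA = 81.9 × 2350 mm² = 192.5 kN.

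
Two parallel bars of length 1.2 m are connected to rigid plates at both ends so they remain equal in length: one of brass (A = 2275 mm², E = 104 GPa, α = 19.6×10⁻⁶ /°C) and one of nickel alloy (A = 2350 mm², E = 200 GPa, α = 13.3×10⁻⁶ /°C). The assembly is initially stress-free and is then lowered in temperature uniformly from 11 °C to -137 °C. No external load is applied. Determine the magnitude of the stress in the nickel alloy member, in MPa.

σ ≈ 62.4 MPa (compressive)

The brass has the larger α, so on cooling it would change length more than the nickel alloy if both were free. The rigid plates force a common final length, so the brass is put into tension and the nickel alloy into compression, with equal and opposite forces P (no external load).
Setting the final lengths equal and cancelling L: (α₁ − α₂)ΔT = P/(A₁E₁) + P/(A₂E₂).
|α₁ − α₂|·ΔT = 6.3×10⁻⁶ × 148 = 0.0009324.
1/(A₁E₁) + 1/(A₂E₂) = 1/(2275×104×10³) + 1/(2350×200×10³) = 6.354×10⁻⁹ N⁻¹.
P = 0.0009324 / 6.354×10⁻⁹ = 146700 N = 146.7 kN.
σ_{nickel alloy} = P/A₂ = 146700/2350 = 62.44 MPa, compressive.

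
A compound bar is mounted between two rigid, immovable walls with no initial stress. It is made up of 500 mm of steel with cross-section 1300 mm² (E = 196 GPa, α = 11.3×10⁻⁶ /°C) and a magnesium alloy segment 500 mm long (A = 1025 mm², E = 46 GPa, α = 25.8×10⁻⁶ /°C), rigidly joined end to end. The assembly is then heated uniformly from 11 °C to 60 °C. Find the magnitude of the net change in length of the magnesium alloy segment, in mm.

Free thermal expansion of the whole bar: Σ αᵢΔT Lᵢ = 11.3×10⁻⁶×49×500 + 25.8×10⁻⁶×49×500 = 0.9089 mm.
The walls prevent any net length change, so an axial force P (same in every segment) develops. Compatibility: P · Σ Lᵢ/(AᵢEᵢ) = δ_free.
The series flexibility is Σ Lᵢ/(AᵢEᵢ) = 500/(1300×196×10³) + 500/(1025×46×10³) = 1.257×10⁻⁵ mm/N.
So P = 0.9089 / 1.257×10⁻⁵ = 72.33 kN, compressive.
For the magnesium alloy segment, free thermal change = 25.8×10⁻⁶×49×500 = 0.6321 mm and elastic change from P = 72330×500/(1025×46×10³) = 0.767 mm; these oppose, so the net change is 0.135 mm (segment shortens).

|ΔL| ≈ 0.135 mm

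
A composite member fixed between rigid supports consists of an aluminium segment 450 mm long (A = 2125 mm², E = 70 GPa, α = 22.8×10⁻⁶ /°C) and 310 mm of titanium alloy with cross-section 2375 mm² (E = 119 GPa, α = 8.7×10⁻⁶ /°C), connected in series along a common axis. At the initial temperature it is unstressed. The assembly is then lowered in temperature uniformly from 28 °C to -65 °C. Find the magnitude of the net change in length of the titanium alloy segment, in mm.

If the supports were absent, the total length change would be Σ αᵢΔT Lᵢ = 22.8×10⁻⁶×93×450 + 8.7×10⁻⁶×93×310 = 1.205 mm.
The walls prevent any net length change, so an axial force P (same in every segment) develops. Compatibility: P · Σ Lᵢ/(AᵢEᵢ) = δ_free.
The series flexibility is Σ Lᵢ/(AᵢEᵢ) = 450/(2125×70×10³) + 310/(2375×119×10³) = 4.122×10⁻⁶ mm/N.
P = 1.205 / 4.122×10⁻⁶ = 292300 N = 292.3 kN, tensile.
For the titanium alloy segment, free thermal change = 8.7×10⁻⁶×93×310 = 0.2508 mm and elastic change from P = 292300×310/(2375×119×10³) = 0.3206 mm; these oppose, so the net change is 0.0698 mm (segment lengthens).

|ΔL| ≈ 0.0698 mm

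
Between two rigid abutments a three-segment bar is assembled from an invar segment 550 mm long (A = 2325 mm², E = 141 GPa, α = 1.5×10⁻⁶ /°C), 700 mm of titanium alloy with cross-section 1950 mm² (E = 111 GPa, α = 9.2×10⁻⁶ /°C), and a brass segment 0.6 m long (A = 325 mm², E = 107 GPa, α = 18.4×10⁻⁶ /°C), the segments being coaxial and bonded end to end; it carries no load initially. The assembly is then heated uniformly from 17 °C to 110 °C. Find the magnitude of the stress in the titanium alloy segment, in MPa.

If the supports were absent, the total length change would be Σ αᵢΔT Lᵢ = 1.5×10⁻⁶×93×550 + 9.2×10⁻⁶×93×700 + 18.4×10⁻⁶×93×600 = 1.702 mm.
The rigid supports impose zero overall length change; the single axial force P common to all segments must satisfy P Σ Lᵢ/(AᵢEᵢ) = δ_free.
The series flexibility is Σ Lᵢ/(AᵢEᵢ) = 550/(2325×141×10³) + 700/(1950×111×10³) + 600/(325×107×10³) = 2.217×10⁻⁵ mm/N.
Hence P = δ_free / Σ(L/AE) = 1.702/2.217×10⁻⁵ = 76.8 kN (compressive).
σ_{titanium alloy} = P / A = 76800 / 1950 = 39.39 MPa.

σ ≈ 39.4 MPa (compressive)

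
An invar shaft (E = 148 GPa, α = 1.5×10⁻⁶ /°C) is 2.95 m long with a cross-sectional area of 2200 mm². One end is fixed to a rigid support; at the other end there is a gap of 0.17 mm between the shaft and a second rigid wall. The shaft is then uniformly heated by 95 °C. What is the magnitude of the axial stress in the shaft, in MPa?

If the wall were absent the shaft would grow by αΔT L = 1.5×10⁻⁶ × 95 × 2950 = 0.4204 mm.
After closing the 0.17 mm clearance, 0.4204 − 0.17 = 0.2504 mm of expansion remains to be suppressed by the wall.
Compatibility: PL/(AE) = 0.2504 mm, so σ = P/A = E × (0.2504/2950) = 12.56 MPa.

σ ≈ 12.6 MPa (compressive)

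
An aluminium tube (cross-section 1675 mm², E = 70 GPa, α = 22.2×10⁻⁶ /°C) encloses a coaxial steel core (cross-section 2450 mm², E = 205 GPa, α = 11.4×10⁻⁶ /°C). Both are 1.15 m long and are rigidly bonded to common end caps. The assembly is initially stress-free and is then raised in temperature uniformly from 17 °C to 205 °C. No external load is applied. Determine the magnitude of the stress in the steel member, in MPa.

σ ≈ 78.8 MPa (tensile)

The aluminium has the larger α, so on heating it would change length more than the steel if both were free. The rigid plates force a common final length, so the aluminium is put into compression and the steel into tension, with equal and opposite forces P (no external load).
Setting the final lengths equal and cancelling L: (α₁ − α₂)ΔT = P/(A₁E₁) + P/(A₂E₂).
|α₁ − α₂|·ΔT = 10.8×10⁻⁶ × 188 = 0.00203.
1/(A₁E₁) + 1/(A₂E₂) = 1/(1675×70×10³) + 1/(2450×205×10³) = 1.052×10⁻⁸ N⁻¹.
So P = 0.00203 / 1.052×10⁻⁸ = 193 kN.
σ_{steel} = P/A₂ = 193000/2450 = 78.78 MPa, tensile.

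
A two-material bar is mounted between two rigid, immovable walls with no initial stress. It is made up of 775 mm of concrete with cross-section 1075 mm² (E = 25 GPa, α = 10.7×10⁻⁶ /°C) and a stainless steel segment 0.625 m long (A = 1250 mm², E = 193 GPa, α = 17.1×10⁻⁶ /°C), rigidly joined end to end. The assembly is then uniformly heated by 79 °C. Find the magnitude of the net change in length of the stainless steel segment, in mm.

|ΔL| ≈ 0.721 mm

If the supports were absent, the total length change would be Σ αᵢΔT Lᵢ = 10.7×10⁻⁶×79×775 + 17.1×10⁻⁶×79×625 = 1.499 mm.
Since the ends are fixed, an axial force P builds up, equal in every segment, with P · Σ Lᵢ/(AᵢEᵢ) = δ_free.
The series flexibility is Σ Lᵢ/(AᵢEᵢ) = 775/(1075×25×10³) + 625/(1250×193×10³) = 3.143×10⁻⁵ mm/N.
Hence P = δ_free / Σ(L/AE) = 1.499/3.143×10⁻⁵ = 47.71 kN (compressive).
For the stainless steel segment, free thermal change = 17.1×10⁻⁶×79×625 = 0.8443 mm and elastic change from P = 47710×625/(1250×193×10³) = 0.1236 mm; these oppose, so the net change is 0.721 mm (segment lengthens).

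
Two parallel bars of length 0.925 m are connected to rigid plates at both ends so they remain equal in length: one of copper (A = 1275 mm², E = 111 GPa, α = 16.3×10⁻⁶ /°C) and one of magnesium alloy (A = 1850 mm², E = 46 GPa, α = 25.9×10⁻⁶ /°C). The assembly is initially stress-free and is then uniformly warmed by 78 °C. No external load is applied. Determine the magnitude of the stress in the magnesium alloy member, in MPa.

Equilibrium of a rigid end plate with no external load gives equal and opposite internal forces ±P in the two members. Since α_{magnesium alloy} > α_{copper}, heating drives the magnesium alloy into compression and the copper into tension.
Compatibility of the two members (thermal + elastic change equal): (α₁ − α₂)ΔT = P·[1/(A₁E₁) + 1/(A₂E₂)].
|α₁ − α₂|·ΔT = 9.6×10⁻⁶ × 78 = 0.0007488.
1/(A₁E₁) + 1/(A₂E₂) = 1/(1275×111×10³) + 1/(1850×46×10³) = 1.882×10⁻⁸ N⁻¹.
So P = 0.0007488 / 1.882×10⁻⁸ = 39.79 kN.
σ_{magnesium alloy} = P/A₂ = 39790/1850 = 21.51 MPa, compressive.

σ ≈ 21.5 MPa (compressive)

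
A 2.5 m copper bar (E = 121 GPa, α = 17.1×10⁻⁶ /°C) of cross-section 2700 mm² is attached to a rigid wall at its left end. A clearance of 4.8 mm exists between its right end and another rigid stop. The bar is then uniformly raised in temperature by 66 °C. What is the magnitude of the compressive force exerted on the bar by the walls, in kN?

P ≈ 0 kN

Unrestrained expansion: δ_free = αΔT L = 17.1×10⁻⁶ × 66 × 2500 = 2.822 mm.
This is smaller than the 4.8 mm clearance, so the bar expands freely without reaching the stop — the stress is zero.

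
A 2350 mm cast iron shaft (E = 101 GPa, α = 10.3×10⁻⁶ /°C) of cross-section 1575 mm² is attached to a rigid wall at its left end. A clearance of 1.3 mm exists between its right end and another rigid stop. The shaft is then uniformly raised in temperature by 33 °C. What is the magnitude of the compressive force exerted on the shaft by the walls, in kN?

P ≈ 0 kN

Unrestrained expansion: δ_free = αΔT L = 10.3×10⁻⁶ × 33 × 2350 = 0.7988 mm.
This is smaller than the 1.3 mm clearance, so the shaft expands freely without reaching the stop — the stress is zero.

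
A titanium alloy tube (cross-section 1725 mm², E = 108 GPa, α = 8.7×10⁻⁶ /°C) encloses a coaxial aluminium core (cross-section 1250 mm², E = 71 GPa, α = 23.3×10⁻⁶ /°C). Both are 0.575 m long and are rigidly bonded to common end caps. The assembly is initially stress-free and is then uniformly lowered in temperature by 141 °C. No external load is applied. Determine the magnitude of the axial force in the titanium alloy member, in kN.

P ≈ 124 kN (compressive in the titanium alloy)

Equilibrium of a rigid end plate with no external load gives equal and opposite internal forces ±P in the two members. Since α_{aluminium} > α_{titanium alloy}, cooling drives the aluminium into tension and the titanium alloy into compression.
Compatibility of the two members (thermal + elastic change equal): (α₁ − α₂)ΔT = P·[1/(A₁E₁) + 1/(A₂E₂)].
|α₁ − α₂|·ΔT = 14.6×10⁻⁶ × 141 = 0.002059.
1/(A₁E₁) + 1/(A₂E₂) = 1/(1725×108×10³) + 1/(1250×71×10³) = 1.664×10⁻⁸ N⁻¹.
So P = 0.002059 / 1.664×10⁻⁸ = 123.7 kN.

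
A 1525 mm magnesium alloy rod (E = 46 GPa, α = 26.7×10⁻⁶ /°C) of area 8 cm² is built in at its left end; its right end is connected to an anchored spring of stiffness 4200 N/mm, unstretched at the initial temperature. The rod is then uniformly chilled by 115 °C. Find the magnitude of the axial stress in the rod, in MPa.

σ ≈ 20.9 MPa (tensile)

Free thermal contraction: δ_free = αΔT L = 26.7×10⁻⁶ × 115 × 1525 = 4.683 mm.
With a force P in the spring, the elastic change of the rod is PL/(AE) and that of the spring is P/k; compatibility requires their sum to equal δ_free.
P [ L/(AE) + 1/k ] = δ_free → P [ 1525/(800×46×10³) + 1/(4200) ] = 4.683.
P = 4.683 / 0.0002795 = 16750 N.
σ = P/A = 16750/800 = 20.94 MPa.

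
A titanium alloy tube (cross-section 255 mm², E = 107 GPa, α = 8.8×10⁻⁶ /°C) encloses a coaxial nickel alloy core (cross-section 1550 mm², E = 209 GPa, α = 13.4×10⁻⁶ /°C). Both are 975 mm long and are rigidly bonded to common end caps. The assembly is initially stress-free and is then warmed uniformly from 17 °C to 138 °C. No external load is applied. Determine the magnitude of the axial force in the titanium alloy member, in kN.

Both members must finish at the same length. With the larger α, the nickel alloy tends to over-expand; the plates restrain it, putting the nickel alloy in compression and the titanium alloy in tension. With no external load the two internal forces are equal and opposite, magnitude P.
Compatibility of the two members (thermal + elastic change equal): (α₁ − α₂)ΔT = P·[1/(A₁E₁) + 1/(A₂E₂)].
|α₁ − α₂|·ΔT = 4.6×10⁻⁶ × 121 = 0.0005566.
1/(A₁E₁) + 1/(A₂E₂) = 1/(255×107×10³) + 1/(1550×209×10³) = 3.974×10⁻⁸ N⁻¹.
P = 0.0005566 / 3.974×10⁻⁸ = 14010 N = 14.01 kN.

P ≈ 14 kN (tensile in the titanium alloy)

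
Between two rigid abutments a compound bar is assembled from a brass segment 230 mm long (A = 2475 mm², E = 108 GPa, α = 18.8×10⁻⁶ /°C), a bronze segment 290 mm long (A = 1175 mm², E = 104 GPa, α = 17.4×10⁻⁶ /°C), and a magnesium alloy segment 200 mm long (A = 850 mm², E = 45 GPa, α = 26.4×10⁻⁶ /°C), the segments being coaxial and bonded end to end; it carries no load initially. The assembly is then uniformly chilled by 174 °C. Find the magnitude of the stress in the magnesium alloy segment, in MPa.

σ ≈ 354 MPa (tensile)

With the walls removed the bar would change length by δ_free = Σ αᵢΔT Lᵢ = 18.8×10⁻⁶×174×230 + 17.4×10⁻⁶×174×290 + 26.4×10⁻⁶×174×200 = 2.549 mm.
The rigid supports impose zero overall length change; the single axial force P common to all segments must satisfy P Σ Lᵢ/(AᵢEᵢ) = δ_free.
Σ Lᵢ/(AᵢEᵢ) = 230/(2475×108×10³) + 290/(1175×104×10³) + 200/(850×45×10³) = 8.462×10⁻⁶ mm/N.
Hence P = δ_free / Σ(L/AE) = 2.549/8.462×10⁻⁶ = 301.2 kN (tensile).
σ_{magnesium alloy} = P / A = 301200 / 850 = 354.4 MPa.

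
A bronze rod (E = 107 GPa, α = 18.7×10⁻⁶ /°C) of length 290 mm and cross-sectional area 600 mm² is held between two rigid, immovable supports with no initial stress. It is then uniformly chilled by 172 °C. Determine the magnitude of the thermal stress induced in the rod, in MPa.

σ ≈ 344 MPa (tensile)

The supports are rigid, so the total axial strain is zero. The restrained thermal strain is ε = αΔT = 18.7×10⁻⁶ × 172 = 3216.4×10⁻⁶.
The stress required to suppress this strain is σ = Eε = 107×10³ × 3216.4×10⁻⁶ = 344.2 MPa, tensile since the rod is trying to contract.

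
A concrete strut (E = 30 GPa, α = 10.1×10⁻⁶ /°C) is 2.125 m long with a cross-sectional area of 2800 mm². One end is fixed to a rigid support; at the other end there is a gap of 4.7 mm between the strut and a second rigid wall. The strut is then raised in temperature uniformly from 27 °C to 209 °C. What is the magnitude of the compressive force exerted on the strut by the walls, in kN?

If the wall were absent the strut would grow by αΔT L = 10.1×10⁻⁶ × 182 × 2125 = 3.906 mm.
Since δ_free = 3.91 mm is less than the 4.7 mm gap, the strut never touches the wall. No axial force develops.

P ≈ 0 kN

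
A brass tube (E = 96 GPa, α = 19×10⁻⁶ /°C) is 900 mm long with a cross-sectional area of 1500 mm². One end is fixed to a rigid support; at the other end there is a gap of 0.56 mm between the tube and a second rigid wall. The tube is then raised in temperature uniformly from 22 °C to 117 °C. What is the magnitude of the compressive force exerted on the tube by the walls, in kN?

Free thermal elongation = αΔT L = 19×10⁻⁶ × 95 × 900 = 1.624 mm.
The gap closes (δ_free > 0.56 mm) and the wall then resists a further 1.624 − 0.56 = 1.064 mm of expansion.
Compatibility: PL/(AE) = 1.064 mm, so σ = P/A = E × (1.064/900) = 113.5 MPa.
P = σA = 113.5 × 1500 = 170.3 kN.

P ≈ 170 kN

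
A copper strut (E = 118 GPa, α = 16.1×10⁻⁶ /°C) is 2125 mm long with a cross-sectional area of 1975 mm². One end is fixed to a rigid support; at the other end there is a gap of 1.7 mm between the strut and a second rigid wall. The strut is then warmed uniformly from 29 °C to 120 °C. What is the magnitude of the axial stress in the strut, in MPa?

Unrestrained expansion: δ_free = αΔT L = 16.1×10⁻⁶ × 91 × 2125 = 3.113 mm.
After closing the 1.7 mm clearance, 3.113 − 1.7 = 1.413 mm of expansion remains to be suppressed by the wall.
That suppressed elongation corresponds to σ = E·Δ/L = 118×10³ × 1.413/2125 = 78.48 MPa.

σ ≈ 78.5 MPa (compressive)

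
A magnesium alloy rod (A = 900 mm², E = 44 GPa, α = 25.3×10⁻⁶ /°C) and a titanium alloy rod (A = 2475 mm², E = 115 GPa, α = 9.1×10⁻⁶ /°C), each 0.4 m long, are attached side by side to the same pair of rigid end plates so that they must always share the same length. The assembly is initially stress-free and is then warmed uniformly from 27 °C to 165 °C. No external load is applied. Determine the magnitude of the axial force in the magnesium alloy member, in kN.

Both members must finish at the same length. With the larger α, the magnesium alloy tends to over-expand; the plates restrain it, putting the magnesium alloy in compression and the titanium alloy in tension. With no external load the two internal forces are equal and opposite, magnitude P.
Equating the net (thermal + elastic) strains gives |α₁ − α₂|·ΔT = P·[1/(A₁E₁) + 1/(A₂E₂)].
|α₁ − α₂|·ΔT = 16.2×10⁻⁶ × 138 = 0.002236.
1/(A₁E₁) + 1/(A₂E₂) = 1/(900×44×10³) + 1/(2475×115×10³) = 2.877×10⁻⁸ N⁻¹.
So P = 0.002236 / 2.877×10⁻⁸ = 77.72 kN.

P ≈ 77.7 kN (compressive in the magnesium alloy)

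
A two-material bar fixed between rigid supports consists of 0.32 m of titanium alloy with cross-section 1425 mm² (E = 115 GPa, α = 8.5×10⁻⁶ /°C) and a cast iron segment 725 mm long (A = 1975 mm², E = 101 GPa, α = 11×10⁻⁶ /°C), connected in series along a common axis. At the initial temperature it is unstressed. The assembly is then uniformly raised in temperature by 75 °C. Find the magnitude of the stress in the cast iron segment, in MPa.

Free thermal expansion of the whole bar: Σ αᵢΔT Lᵢ = 8.5×10⁻⁶×75×320 + 11×10⁻⁶×75×725 = 0.8021 mm.
The walls prevent any net length change, so an axial force P (same in every segment) develops. Compatibility: P · Σ Lᵢ/(AᵢEᵢ) = δ_free.
Σ Lᵢ/(AᵢEᵢ) = 320/(1425×115×10³) + 725/(1975×101×10³) = 5.587×10⁻⁶ mm/N.
P = 0.8021 / 5.587×10⁻⁶ = 143600 N = 143.6 kN, compressive.
σ_{cast iron} = P / A = 143600 / 1975 = 72.69 MPa.

σ ≈ 72.7 MPa (compressive)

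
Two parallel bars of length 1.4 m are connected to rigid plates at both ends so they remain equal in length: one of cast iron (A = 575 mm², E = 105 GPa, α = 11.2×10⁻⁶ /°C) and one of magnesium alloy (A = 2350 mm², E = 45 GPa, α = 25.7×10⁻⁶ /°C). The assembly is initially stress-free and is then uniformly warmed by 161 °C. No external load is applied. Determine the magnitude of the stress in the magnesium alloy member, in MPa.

σ ≈ 38.2 MPa (compressive)

Both members must finish at the same length. With the larger α, the magnesium alloy tends to over-expand; the plates restrain it, putting the magnesium alloy in compression and the cast iron in tension. With no external load the two internal forces are equal and opposite, magnitude P.
Setting the final lengths equal and cancelling L: (α₁ − α₂)ΔT = P/(A₁E₁) + P/(A₂E₂).
|α₁ − α₂|·ΔT = 14.5×10⁻⁶ × 161 = 0.002335.
1/(A₁E₁) + 1/(A₂E₂) = 1/(575×105×10³) + 1/(2350×45×10³) = 2.602×10⁻⁸ N⁻¹.
P = 0.002335 / 2.602×10⁻⁸ = 89720 N = 89.72 kN.
σ_{magnesium alloy} = P/A₂ = 89720/2350 = 38.18 MPa, compressive.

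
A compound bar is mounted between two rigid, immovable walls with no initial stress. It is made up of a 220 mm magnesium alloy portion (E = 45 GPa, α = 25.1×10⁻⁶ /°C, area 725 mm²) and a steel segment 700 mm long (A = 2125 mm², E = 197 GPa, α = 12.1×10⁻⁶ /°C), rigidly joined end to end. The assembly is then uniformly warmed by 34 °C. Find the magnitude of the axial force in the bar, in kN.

If the supports were absent, the total length change would be Σ αᵢΔT Lᵢ = 25.1×10⁻⁶×34×220 + 12.1×10⁻⁶×34×700 = 0.4757 mm.
Since the ends are fixed, an axial force P builds up, equal in every segment, with P · Σ Lᵢ/(AᵢEᵢ) = δ_free.
Σ Lᵢ/(AᵢEᵢ) = 220/(725×45×10³) + 700/(2125×197×10³) = 8.415×10⁻⁶ mm/N.
Hence P = δ_free / Σ(L/AE) = 0.4757/8.415×10⁻⁶ = 56.53 kN (compressive).

P ≈ 56.5 kN (compressive)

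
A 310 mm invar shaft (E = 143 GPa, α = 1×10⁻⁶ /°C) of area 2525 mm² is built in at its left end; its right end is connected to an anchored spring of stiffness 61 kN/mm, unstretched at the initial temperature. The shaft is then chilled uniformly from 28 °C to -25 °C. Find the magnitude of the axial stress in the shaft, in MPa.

σ ≈ 0.377 MPa (tensile)

The unrestrained thermal change is αΔT L = 1×10⁻⁶ × 53 × 310 = 0.01643 mm.
Let P be the tensile force in the spring. The shaft extends elastically by PL/(AE) and the spring stretches by P/k; together these equal δ_free.
So P = δ_free / [L/(AE) + 1/k] = 0.01643 / [ 310/(2525×143×10³) + 1/(61×10³) ].
P = 0.01643 / 1.725×10⁻⁵ = 952.4 N.
σ = P/A = 952.4/2525 = 0.3772 MPa.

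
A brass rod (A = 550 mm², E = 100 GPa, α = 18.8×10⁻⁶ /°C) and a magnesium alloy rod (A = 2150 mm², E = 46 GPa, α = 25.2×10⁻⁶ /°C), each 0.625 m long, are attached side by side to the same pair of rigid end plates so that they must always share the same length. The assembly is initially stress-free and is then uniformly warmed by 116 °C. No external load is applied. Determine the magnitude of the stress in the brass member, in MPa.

σ ≈ 47.7 MPa (tensile)

Both members must finish at the same length. With the larger α, the magnesium alloy tends to over-expand; the plates restrain it, putting the magnesium alloy in compression and the brass in tension. With no external load the two internal forces are equal and opposite, magnitude P.
Equating the net (thermal + elastic) strains gives |α₁ − α₂|·ΔT = P·[1/(A₁E₁) + 1/(A₂E₂)].
|α₁ − α₂|·ΔT = 6.4×10⁻⁶ × 116 = 0.0007424.
1/(A₁E₁) + 1/(A₂E₂) = 1/(550×100×10³) + 1/(2150×46×10³) = 2.829×10⁻⁸ N⁻¹.
P = 0.0007424 / 2.829×10⁻⁸ = 26240 N = 26.24 kN.
σ_{brass} = P/A₁ = 26240/550 = 47.71 MPa, tensile.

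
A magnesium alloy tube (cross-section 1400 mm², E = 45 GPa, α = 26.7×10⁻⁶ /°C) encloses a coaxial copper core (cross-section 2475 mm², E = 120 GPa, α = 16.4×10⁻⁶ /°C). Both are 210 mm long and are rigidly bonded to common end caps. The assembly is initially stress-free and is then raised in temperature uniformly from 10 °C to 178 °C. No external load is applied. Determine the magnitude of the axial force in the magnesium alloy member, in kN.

P ≈ 89.9 kN (compressive in the magnesium alloy)

Equilibrium of a rigid end plate with no external load gives equal and opposite internal forces ±P in the two members. Since α_{magnesium alloy} > α_{copper}, heating drives the magnesium alloy into compression and the copper into tension.
Equating the net (thermal + elastic) strains gives |α₁ − α₂|·ΔT = P·[1/(A₁E₁) + 1/(A₂E₂)].
|α₁ − α₂|·ΔT = 10.3×10⁻⁶ × 168 = 0.00173.
1/(A₁E₁) + 1/(A₂E₂) = 1/(1400×45×10³) + 1/(2475×120×10³) = 1.924×10⁻⁸ N⁻¹.
So P = 0.00173 / 1.924×10⁻⁸ = 89.94 kN.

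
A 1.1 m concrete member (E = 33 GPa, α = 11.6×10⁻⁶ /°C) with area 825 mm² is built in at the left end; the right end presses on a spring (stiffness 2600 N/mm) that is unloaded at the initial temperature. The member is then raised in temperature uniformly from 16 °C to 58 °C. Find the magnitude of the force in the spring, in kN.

P ≈ 1.26 kN

The unrestrained thermal change is αΔT L = 11.6×10⁻⁶ × 42 × 1100 = 0.5359 mm.
With a force P in the spring, the elastic change of the member is PL/(AE) and that of the spring is P/k; compatibility requires their sum to equal δ_free.
P [ L/(AE) + 1/k ] = δ_free → P [ 1100/(825×33×10³) + 1/(2600) ] = 0.5359.
P = 0.5359 / 0.000425 = 1261 N.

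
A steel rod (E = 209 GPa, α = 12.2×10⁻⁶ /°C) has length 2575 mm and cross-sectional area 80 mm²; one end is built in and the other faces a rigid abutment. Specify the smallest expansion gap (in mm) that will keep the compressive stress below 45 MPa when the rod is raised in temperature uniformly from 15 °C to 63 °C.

Free expansion if unrestrained: δ_free = αΔT L = 12.2×10⁻⁶ × 48 × 2575 = 1.508 mm.
A stress of 45 MPa corresponds to the wall pushing the rod back by σL/E = 45×2575/(209×10³) = 0.5544 mm.
The gap must absorb the remainder: g_min = 1.508 − 0.5544 = 0.9535 mm.

g ≈ 0.953 mm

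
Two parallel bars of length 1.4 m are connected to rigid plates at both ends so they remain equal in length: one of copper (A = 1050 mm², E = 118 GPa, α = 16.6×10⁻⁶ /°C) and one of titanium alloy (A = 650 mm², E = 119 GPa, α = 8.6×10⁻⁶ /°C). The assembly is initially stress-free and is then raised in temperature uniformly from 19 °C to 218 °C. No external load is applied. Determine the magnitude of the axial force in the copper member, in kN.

P ≈ 75.8 kN (compressive in the copper)

The copper has the larger α, so on heating it would change length more than the titanium alloy if both were free. The rigid plates force a common final length, so the copper is put into compression and the titanium alloy into tension, with equal and opposite forces P (no external load).
Compatibility of the two members (thermal + elastic change equal): (α₁ − α₂)ΔT = P·[1/(A₁E₁) + 1/(A₂E₂)].
|α₁ − α₂|·ΔT = 8×10⁻⁶ × 199 = 0.001592.
1/(A₁E₁) + 1/(A₂E₂) = 1/(1050×118×10³) + 1/(650×119×10³) = 2.1×10⁻⁸ N⁻¹.
P = 0.001592 / 2.1×10⁻⁸ = 75810 N = 75.81 kN.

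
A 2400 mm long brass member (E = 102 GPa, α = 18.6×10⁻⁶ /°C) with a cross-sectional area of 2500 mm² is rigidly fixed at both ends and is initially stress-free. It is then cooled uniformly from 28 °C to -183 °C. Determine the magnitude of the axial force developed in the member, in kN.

P ≈ 1000 kN (tensile)

The ends cannot move, so σ = EαΔT = 102×10³ × 18.6×10⁻⁶ × 211 = 400.3 MPa.
Axial force P = σA = 400.3 × 2500 = 1.001×10⁶ N = 1001 kN, tensile.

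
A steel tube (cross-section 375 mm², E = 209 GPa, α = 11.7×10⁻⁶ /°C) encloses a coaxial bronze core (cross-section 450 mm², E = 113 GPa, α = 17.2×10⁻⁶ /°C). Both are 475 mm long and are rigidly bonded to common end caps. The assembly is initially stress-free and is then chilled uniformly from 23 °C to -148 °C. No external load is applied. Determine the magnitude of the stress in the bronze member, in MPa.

Both members must finish at the same length. With the larger α, the bronze tends to over-contract; the plates restrain it, putting the bronze in tension and the steel in compression. With no external load the two internal forces are equal and opposite, magnitude P.
Setting the final lengths equal and cancelling L: (α₁ − α₂)ΔT = P/(A₁E₁) + P/(A₂E₂).
|α₁ − α₂|·ΔT = 5.5×10⁻⁶ × 171 = 0.0009405.
1/(A₁E₁) + 1/(A₂E₂) = 1/(375×209×10³) + 1/(450×113×10³) = 3.242×10⁻⁸ N⁻¹.
P = 0.0009405 / 3.242×10⁻⁸ = 29010 N = 29.01 kN.
σ_{bronze} = P/A₂ = 29010/450 = 64.46 MPa, tensile.

σ ≈ 64.5 MPa (tensile)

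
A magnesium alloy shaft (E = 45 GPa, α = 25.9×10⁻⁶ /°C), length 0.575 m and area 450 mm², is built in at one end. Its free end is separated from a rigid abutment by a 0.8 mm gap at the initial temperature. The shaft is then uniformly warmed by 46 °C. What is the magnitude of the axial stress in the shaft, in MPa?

σ ≈ 0 MPa

Free thermal elongation = αΔT L = 25.9×10⁻⁶ × 46 × 575 = 0.6851 mm.
Since δ_free = 0.685 mm is less than the 0.8 mm gap, the shaft never touches the wall. No axial force develops.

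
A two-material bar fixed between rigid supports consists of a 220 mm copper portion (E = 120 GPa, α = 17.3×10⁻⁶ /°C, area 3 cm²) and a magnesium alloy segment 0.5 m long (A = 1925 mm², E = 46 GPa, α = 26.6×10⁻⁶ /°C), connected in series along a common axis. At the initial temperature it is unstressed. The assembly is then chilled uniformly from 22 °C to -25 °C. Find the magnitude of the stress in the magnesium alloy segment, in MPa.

σ ≈ 35.5 MPa (tensile)

With the walls removed the bar would change length by δ_free = Σ αᵢΔT Lᵢ = 17.3×10⁻⁶×47×220 + 26.6×10⁻⁶×47×500 = 0.804 mm.
The rigid supports impose zero overall length change; the single axial force P common to all segments must satisfy P Σ Lᵢ/(AᵢEᵢ) = δ_free.
Σ Lᵢ/(AᵢEᵢ) = 220/(300×120×10³) + 500/(1925×46×10³) = 1.176×10⁻⁵ mm/N.
So P = 0.804 / 1.176×10⁻⁵ = 68.38 kN, tensile.
σ_{magnesium alloy} = P / A = 68380 / 1925 = 35.52 MPa.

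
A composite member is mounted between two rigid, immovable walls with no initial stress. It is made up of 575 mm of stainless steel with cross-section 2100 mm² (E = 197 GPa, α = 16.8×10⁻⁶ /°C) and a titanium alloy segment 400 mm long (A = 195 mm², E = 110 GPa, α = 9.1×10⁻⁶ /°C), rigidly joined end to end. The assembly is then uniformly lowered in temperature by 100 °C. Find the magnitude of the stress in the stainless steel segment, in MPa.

If the supports were absent, the total length change would be Σ αᵢΔT Lᵢ = 16.8×10⁻⁶×100×575 + 9.1×10⁻⁶×100×400 = 1.33 mm.
The rigid supports impose zero overall length change; the single axial force P common to all segments must satisfy P Σ Lᵢ/(AᵢEᵢ) = δ_free.
The series flexibility is Σ Lᵢ/(AᵢEᵢ) = 575/(2100×197×10³) + 400/(195×110×10³) = 2.004×10⁻⁵ mm/N.
Hence P = δ_free / Σ(L/AE) = 1.33/2.004×10⁻⁵ = 66.37 kN (tensile).
σ_{stainless steel} = P / A = 66370 / 2100 = 31.61 MPa.

σ ≈ 31.6 MPa (tensile)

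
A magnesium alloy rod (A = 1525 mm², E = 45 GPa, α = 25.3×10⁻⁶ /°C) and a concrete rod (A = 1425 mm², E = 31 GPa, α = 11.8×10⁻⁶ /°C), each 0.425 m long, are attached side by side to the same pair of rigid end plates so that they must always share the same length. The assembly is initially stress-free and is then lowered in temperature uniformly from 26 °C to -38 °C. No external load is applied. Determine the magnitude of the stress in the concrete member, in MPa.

σ ≈ 16.3 MPa (compressive)

Equilibrium of a rigid end plate with no external load gives equal and opposite internal forces ±P in the two members. Since α_{magnesium alloy} > α_{concrete}, cooling drives the magnesium alloy into tension and the concrete into compression.
Compatibility of the two members (thermal + elastic change equal): (α₁ − α₂)ΔT = P·[1/(A₁E₁) + 1/(A₂E₂)].
|α₁ − α₂|·ΔT = 13.5×10⁻⁶ × 64 = 0.000864.
1/(A₁E₁) + 1/(A₂E₂) = 1/(1525×45×10³) + 1/(1425×31×10³) = 3.721×10⁻⁸ N⁻¹.
So P = 0.000864 / 3.721×10⁻⁸ = 23.22 kN.
σ_{concrete} = P/A₂ = 23220/1425 = 16.29 MPa, compressive.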